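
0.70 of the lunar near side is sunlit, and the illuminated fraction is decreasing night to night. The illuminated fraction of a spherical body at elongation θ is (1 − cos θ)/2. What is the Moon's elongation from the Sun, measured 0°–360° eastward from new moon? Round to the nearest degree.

246°

cos θ = 1 − 2f = -0.400, giving a principal value of 113.6°.
Waning ⇒ past full, so θ = 360° − 113.6° = 246.4°.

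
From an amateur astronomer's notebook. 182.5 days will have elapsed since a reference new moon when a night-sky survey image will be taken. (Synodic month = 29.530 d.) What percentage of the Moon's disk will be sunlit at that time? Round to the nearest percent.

29%

182.5/29.530 = 6.180 lunations, so 6 complete cycles and 5.32 d into the next.
The Moon has covered 5.32/29.530 of its cycle, so θ ≈ 360° × 5.32/29.530 = 64.9°.
Illuminated fraction = (1 − cos 64.9°)/2 = (1 − 0.425)/2 ≈ 0.288, so 29%.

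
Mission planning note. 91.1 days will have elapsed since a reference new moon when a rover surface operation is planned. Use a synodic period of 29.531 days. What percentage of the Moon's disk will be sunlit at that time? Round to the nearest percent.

7%

Reduce mod P: 91.1 − 3×29.531 = 2.51 d into the current lunation.
Elongation θ = 360° × 2.51/29.531 ≈ 30.6°.
cos 30.6° = 0.861, so f = (1 − 0.861)/2 = 0.069, so 7%.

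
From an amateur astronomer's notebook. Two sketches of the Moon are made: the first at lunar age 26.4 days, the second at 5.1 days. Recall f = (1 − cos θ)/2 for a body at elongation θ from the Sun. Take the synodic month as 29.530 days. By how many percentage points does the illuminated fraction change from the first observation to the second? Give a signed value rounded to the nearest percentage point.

+16 percentage points

First observation: θ = 360°·26.4/29.530 = 321.8°, so f = 0.107.
Second observation: θ = 62.2°, f = 0.267.
Δf = 0.267 − 0.107 = +0.160, i.e. +16 pp.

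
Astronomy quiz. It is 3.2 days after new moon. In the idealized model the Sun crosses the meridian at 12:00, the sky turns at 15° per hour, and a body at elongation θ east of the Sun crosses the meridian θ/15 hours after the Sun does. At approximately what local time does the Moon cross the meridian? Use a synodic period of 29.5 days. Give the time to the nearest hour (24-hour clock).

15:00

Phase angle: θ = 360°·(3.2 d)/(29.5 d) = 39.1°.
Delay after the Sun = 39.1° / (15°/h) ≈ 2.60 h.
12:00 + 2.60 h ≈ 14:36 → 15:00 to the nearest hour.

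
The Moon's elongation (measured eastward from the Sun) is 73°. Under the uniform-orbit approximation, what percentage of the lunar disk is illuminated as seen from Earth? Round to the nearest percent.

35%

f = (1 − cos 73°)/2 = (1 − 0.292)/2 ≈ 0.354, i.e. 35%.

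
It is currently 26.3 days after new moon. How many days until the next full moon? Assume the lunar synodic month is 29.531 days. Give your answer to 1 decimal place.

18.0 days

Full moon occurs at elongation 180°, i.e. at age 29.531 × 180/360 = 14.765 d.
Already past this cycle's full moon; the next is at 14.765 + 29.531 = 44.296 d, so 44.296 − 26.3 = 17.996 days.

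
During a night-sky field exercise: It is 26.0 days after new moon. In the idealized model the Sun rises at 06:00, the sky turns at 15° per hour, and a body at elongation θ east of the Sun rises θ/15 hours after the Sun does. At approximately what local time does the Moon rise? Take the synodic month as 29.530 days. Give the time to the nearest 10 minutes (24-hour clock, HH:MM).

03:10

Phase angle: θ = 360°·(26.0 d)/(29.530 d) = 317.0°.
Delay after the Sun = 317.0° / (15°/h) ≈ 21.13 h.
06:00 + 21.131 h ≈ 03:08 → 03:10 to the nearest ten minutes.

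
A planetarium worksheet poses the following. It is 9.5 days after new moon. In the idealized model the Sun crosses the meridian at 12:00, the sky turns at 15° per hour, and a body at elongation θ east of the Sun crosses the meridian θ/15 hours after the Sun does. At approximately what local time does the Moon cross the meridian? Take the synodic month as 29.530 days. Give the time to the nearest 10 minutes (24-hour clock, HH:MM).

Elongation θ = 360° × 9.5/29.530 ≈ 115.8°.
Delay after the Sun = 115.8° / (15°/h) ≈ 7.72 h.
12:00 + 7.721 h ≈ 19:43 → 19:40 to the nearest ten minutes.

19:40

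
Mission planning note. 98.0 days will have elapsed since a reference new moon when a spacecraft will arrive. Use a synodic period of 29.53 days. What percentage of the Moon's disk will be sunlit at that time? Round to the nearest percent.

71%

98.0/29.53 = 3.319 lunations, so 3 complete cycles and 9.41 d into the next.
Elongation θ = 360° × 9.41/29.53 ≈ 114.7°.
With cos θ = (-0.418), the lit fraction is (1 − (-0.418))/2 ≈ 0.709, so 71%.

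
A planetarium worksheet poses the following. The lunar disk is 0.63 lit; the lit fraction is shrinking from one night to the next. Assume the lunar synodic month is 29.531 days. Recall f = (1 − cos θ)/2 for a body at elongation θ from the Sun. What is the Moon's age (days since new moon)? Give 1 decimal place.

20.9 days

From f = (1 − cos θ)/2: cos θ = 1 − 2×0.63 = -0.260; arccos → 105.1°.
Since the Moon is past full (waning), take the reflex angle: θ = 360° − 105.1° = 254.9°.
That fraction of the synodic month is 254.9/360 × 29.531 d ≈ 20.91 d.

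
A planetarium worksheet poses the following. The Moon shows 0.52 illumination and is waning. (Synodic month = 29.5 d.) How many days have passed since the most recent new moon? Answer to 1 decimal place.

cos θ = 1 − 2f = -0.040, giving a principal value of 92.3°.
Waning ⇒ past full, so θ = 360° − 92.3° = 267.7°.
That fraction of the synodic month is 267.7/360 × 29.5 d ≈ 21.94 d.

21.9 days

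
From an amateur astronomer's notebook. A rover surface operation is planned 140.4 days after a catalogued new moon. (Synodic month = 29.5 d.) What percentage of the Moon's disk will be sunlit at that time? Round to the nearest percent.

47%

Reduce mod P: 140.4 − 4×29.5 = 22.40 d into the current lunation.
Phase angle: θ = 360°·(22.40 d)/(29.5 d) = 273.4°.
With cos θ = 0.059, the lit fraction is (1 − 0.059)/2 ≈ 0.471, so 47%.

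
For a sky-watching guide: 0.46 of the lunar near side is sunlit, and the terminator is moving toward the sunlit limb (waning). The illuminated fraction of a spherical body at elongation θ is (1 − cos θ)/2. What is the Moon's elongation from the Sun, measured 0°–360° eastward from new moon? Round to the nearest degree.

275°

From f = (1 − cos θ)/2: cos θ = 1 − 2×0.46 = 0.080; arccos → 85.4°.
Since the Moon is past full (waning), take the reflex angle: θ = 360° − 85.4° = 274.6°.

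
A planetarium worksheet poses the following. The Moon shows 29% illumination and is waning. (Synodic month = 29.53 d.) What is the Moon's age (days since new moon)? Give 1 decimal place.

24.2 days

Invert f = (1 − cos θ)/2 to get cos θ = 1 − 2(0.29) = 0.420, hence θ₀ = arccos 0.420 = 65.2°.
A waning Moon lies in 180°–360°, so θ = 360° − 65.2° = 294.8°.
Age = 29.53 × 294.8°/360° ≈ 24.18 days.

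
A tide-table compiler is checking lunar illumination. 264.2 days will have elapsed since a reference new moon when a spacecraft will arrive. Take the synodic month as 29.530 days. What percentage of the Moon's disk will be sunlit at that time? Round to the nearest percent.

3%

264.2 d spans 8 complete synodic months (8 × 29.530 = 236.24 d) plus 27.96 d.
Phase angle: θ = 360°·(27.96 d)/(29.530 d) = 340.9°.
cos 340.9° = 0.945, so f = (1 − 0.945)/2 = 0.028, so 3%.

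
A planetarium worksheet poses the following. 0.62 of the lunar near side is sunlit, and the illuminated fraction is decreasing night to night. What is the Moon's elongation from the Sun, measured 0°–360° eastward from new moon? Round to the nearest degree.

From f = (1 − cos θ)/2: cos θ = 1 − 2×0.62 = -0.240; arccos → 103.9°.
Waning ⇒ past full, so θ = 360° − 103.9° = 256.1°.

256°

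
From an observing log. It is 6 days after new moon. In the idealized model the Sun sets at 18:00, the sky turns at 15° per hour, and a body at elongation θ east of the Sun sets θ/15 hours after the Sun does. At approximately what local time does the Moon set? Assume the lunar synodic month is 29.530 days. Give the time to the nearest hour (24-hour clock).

The Moon has covered 6/29.530 of its cycle, so θ ≈ 360° × 6/29.530 = 73.1°.
At 15° of sky rotation per hour, 73.1° corresponds to a 4.88 h lag.
18:00 + 4.88 h ≈ 22:53 → 23:00 to the nearest hour.

23:00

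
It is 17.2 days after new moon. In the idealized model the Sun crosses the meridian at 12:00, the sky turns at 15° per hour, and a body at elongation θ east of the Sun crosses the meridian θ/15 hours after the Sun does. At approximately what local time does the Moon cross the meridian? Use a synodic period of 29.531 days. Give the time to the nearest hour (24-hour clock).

Phase angle: θ = 360°·(17.2 d)/(29.531 d) = 209.7°.
At 15° of sky rotation per hour, 209.7° corresponds to a 13.98 h lag.
12:00 + 13.98 h ≈ 01:59 → 02:00 to the nearest hour.

02:00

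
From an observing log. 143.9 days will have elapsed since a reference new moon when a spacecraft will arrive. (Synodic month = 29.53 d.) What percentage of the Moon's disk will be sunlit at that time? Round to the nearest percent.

15%

Reduce mod P: 143.9 − 4×29.53 = 25.78 d into the current lunation.
Elongation θ = 360° × 25.78/29.53 ≈ 314.3°.
With cos θ = 0.698, the lit fraction is (1 − 0.698)/2 ≈ 0.151, so 15%.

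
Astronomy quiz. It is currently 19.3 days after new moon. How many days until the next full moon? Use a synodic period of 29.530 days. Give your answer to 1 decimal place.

Full moon occurs at elongation 180°, i.e. at age 29.530 × 180/360 = 14.765 d.
Already past this cycle's full moon; the next is at 14.765 + 29.530 = 44.295 d, so 44.295 − 19.3 = 24.995 days.

25.0 days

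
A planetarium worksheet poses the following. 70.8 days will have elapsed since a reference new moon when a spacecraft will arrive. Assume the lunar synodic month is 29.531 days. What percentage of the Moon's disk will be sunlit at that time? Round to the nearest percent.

90%

70.8/29.531 = 2.397 lunations, so 2 complete cycles and 11.74 d into the next.
Elongation θ = 360° × 11.74/29.531 ≈ 143.1°.
cos 143.1° = (-0.800), so f = (1 − (-0.800))/2 = 0.900, so 90%.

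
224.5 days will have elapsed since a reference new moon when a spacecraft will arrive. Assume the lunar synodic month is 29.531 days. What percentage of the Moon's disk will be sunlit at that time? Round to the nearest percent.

Reduce mod P: 224.5 − 7×29.531 = 17.78 d into the current lunation.
Elongation θ = 360° × 17.78/29.531 ≈ 216.8°.
Illuminated fraction = (1 − cos 216.8°)/2 = (1 − (-0.801))/2 ≈ 0.900, so 90%.

90%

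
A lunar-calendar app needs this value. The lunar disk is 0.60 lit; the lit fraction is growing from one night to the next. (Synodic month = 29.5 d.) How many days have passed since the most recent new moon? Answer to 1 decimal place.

From f = (1 − cos θ)/2: cos θ = 1 − 2×0.60 = -0.200; arccos → 101.5°.
Before full moon the principal value applies: θ = 101.5°.
At 360°/29.5 d per day, 101.5° corresponds to 8.32 days.

8.3 days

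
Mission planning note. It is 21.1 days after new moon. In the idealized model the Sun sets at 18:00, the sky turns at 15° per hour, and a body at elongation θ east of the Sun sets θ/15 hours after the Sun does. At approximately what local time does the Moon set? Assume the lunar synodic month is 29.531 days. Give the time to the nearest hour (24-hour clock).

11:00

Elongation θ = 360° × 21.1/29.531 ≈ 257.2°.
The Moon trails the Sun by θ/15 = 257.2/15 ≈ 17.15 hours.
18:00 + 17.15 h ≈ 11:09 → 11:00 to the nearest hour.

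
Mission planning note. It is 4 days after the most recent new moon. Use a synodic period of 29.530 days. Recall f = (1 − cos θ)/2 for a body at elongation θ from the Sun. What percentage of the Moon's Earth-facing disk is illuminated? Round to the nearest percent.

17%

Elongation θ = 360° × 4/29.530 ≈ 48.8°.
With cos θ = 0.659, the lit fraction is (1 − 0.659)/2 ≈ 0.170, so 17%.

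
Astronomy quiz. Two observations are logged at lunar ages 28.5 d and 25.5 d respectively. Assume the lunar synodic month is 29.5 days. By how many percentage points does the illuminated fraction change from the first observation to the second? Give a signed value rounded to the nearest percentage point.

First observation: θ = 360°·28.5/29.5 = 347.8°, so f = 0.011.
Second observation: θ = 311.2°, f = 0.171.
Δf = 0.171 − 0.011 = +0.159, i.e. +16 pp.

+16 pp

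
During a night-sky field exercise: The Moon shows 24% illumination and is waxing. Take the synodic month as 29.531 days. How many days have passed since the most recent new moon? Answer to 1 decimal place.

4.8 days

Invert f = (1 − cos θ)/2 to get cos θ = 1 − 2(0.24) = 0.520, hence θ₀ = arccos 0.520 = 58.7°.
Before full moon the principal value applies: θ = 58.7°.
Age = 29.531 × 58.7°/360° ≈ 4.81 days.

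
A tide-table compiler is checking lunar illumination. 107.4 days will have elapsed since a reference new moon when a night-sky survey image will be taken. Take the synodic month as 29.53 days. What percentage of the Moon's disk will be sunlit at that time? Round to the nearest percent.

107.4 d spans 3 complete synodic months (3 × 29.53 = 88.59 d) plus 18.81 d.
The Moon has covered 18.81/29.53 of its cycle, so θ ≈ 360° × 18.81/29.53 = 229.3°.
Illuminated fraction = (1 − cos 229.3°)/2 = (1 − (-0.652))/2 ≈ 0.826, so 83%.

83%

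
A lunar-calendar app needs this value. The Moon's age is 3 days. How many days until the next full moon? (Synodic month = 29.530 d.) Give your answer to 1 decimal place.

Full moon is 0.5 of the way through the cycle: age 0.5 × 29.530 = 14.765 d.
So 11.765 days remain (14.765 − 3).

11.8 days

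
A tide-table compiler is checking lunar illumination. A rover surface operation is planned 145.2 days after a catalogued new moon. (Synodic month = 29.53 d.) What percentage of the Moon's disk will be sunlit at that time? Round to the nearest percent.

7%

145.2/29.53 = 4.917 lunations, so 4 complete cycles and 27.08 d into the next.
Phase angle: θ = 360°·(27.08 d)/(29.53 d) = 330.1°.
cos 330.1° = 0.867, so f = (1 − 0.867)/2 = 0.066, so 7%.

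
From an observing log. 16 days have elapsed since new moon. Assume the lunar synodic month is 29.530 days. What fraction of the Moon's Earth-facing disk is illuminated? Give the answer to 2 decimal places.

0.98

Elongation θ = 360° × 16/29.530 ≈ 195.1°.
With cos θ = (-0.966), the lit fraction is (1 − (-0.966))/2 ≈ 0.983.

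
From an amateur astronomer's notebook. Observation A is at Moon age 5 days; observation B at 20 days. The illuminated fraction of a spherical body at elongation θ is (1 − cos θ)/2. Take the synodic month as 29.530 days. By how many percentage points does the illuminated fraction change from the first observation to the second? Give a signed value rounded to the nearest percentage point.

θ₁ = 360° × 5/29.530 = 61.0°, f₁ = (1 − cos θ₁)/2 = 0.257.
θ₂ = 360° × 20/29.530 = 243.8°, f₂ = (1 − cos θ₂)/2 = 0.721.
Change = f₂ − f₁ = +0.463 → +46 percentage points.

+46 percentage points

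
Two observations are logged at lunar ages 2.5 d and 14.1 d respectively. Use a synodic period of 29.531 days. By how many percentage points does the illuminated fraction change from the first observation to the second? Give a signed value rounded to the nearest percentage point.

First observation: θ = 360°·2.5/29.531 = 30.5°, so f = 0.069.
Second observation: θ = 171.9°, f = 0.995.
Δf = 0.995 − 0.069 = +0.926, i.e. +93 pp.

+93 percentage points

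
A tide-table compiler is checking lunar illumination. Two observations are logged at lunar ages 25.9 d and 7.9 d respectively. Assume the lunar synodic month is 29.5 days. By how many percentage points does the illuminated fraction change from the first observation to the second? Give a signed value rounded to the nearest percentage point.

First observation: θ = 360°·25.9/29.5 = 316.1°, so f = 0.140.
Second observation: θ = 96.4°, f = 0.556.
Δf = 0.556 − 0.140 = +0.416, i.e. +42 pp.

+42 pp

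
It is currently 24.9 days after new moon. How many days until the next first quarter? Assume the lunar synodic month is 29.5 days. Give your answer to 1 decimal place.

12.0 days

First quarter occurs at elongation 90°, i.e. at age 29.5 × 90/360 = 7.375 d.
Already past this cycle's first quarter; the next is at 7.375 + 29.5 = 36.875 d, so 36.875 − 24.9 = 11.975 days.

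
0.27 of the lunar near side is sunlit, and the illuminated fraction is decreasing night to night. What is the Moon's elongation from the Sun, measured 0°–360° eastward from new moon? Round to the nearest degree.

297°

Invert f = (1 − cos θ)/2 to get cos θ = 1 − 2(0.27) = 0.460, hence θ₀ = arccos 0.460 = 62.6°.
A waning Moon lies in 180°–360°, so θ = 360° − 62.6° = 297.4°.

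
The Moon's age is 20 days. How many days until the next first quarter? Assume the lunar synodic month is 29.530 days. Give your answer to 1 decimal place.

16.9 days

First quarter occurs at elongation 90°, i.e. at age 29.530 × 90/360 = 7.383 d.
This lunation's first quarter (7.383 d) has passed, so add one period: 36.913 − 20 = 16.913 days.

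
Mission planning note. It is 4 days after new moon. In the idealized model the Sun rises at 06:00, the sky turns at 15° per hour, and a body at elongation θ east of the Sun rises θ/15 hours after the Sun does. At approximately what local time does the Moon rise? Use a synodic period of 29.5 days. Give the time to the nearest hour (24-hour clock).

The Moon has covered 4/29.5 of its cycle, so θ ≈ 360° × 4/29.5 = 48.8°.
The Moon trails the Sun by θ/15 = 48.8/15 ≈ 3.25 hours.
06:00 + 3.25 h ≈ 09:15 → 09:00 to the nearest hour.

09:00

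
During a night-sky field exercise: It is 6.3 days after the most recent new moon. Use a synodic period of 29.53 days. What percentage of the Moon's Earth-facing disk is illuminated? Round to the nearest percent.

Elongation θ = 360° × 6.3/29.53 ≈ 76.8°.
cos 76.8° = 0.228, so f = (1 − 0.228)/2 = 0.386, so 39%.

39%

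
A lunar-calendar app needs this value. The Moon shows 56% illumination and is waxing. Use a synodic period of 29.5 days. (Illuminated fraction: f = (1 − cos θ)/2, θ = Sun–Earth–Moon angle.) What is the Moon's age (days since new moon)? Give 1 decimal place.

7.9 days

Invert f = (1 − cos θ)/2 to get cos θ = 1 − 2(0.56) = -0.120, hence θ₀ = arccos -0.120 = 96.9°.
Before full moon the principal value applies: θ = 96.9°.
At 360°/29.5 d per day, 96.9° corresponds to 7.94 days.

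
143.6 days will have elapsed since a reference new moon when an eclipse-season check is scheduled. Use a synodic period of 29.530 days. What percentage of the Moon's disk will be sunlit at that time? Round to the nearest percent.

17%

Reduce mod P: 143.6 − 4×29.530 = 25.48 d into the current lunation.
Elongation θ = 360° × 25.48/29.530 ≈ 310.6°.
Illuminated fraction = (1 − cos 310.6°)/2 = (1 − 0.651)/2 ≈ 0.174, so 17%.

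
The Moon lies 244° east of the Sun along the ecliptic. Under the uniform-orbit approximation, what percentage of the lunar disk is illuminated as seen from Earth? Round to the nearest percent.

72%

f = (1 − cos 244°)/2 = (1 − (-0.438))/2 ≈ 0.719, i.e. 72%.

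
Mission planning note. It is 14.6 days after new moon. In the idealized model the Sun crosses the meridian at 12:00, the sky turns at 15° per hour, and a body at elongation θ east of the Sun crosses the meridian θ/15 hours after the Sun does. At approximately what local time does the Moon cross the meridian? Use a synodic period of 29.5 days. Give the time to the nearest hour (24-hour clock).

00:00

The Moon has covered 14.6/29.5 of its cycle, so θ ≈ 360° × 14.6/29.5 = 178.2°.
At 15° of sky rotation per hour, 178.2° corresponds to a 11.88 h lag.
12:00 + 11.88 h ≈ 23:53 → 00:00 to the nearest hour.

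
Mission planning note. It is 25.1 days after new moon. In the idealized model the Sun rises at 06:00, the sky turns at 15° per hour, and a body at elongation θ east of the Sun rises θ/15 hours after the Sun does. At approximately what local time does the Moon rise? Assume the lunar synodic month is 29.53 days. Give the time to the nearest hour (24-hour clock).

02:00

Phase angle: θ = 360°·(25.1 d)/(29.53 d) = 306.0°.
The Moon trails the Sun by θ/15 = 306.0/15 ≈ 20.40 hours.
06:00 + 20.40 h ≈ 02:24 → 02:00 to the nearest hour.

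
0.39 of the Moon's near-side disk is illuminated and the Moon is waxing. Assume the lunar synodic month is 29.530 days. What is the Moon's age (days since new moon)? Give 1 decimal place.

6.3 days

From f = (1 − cos θ)/2: cos θ = 1 − 2×0.39 = 0.220; arccos → 77.3°.
The Moon is waxing (0°–180°), so θ = 77.3° directly.
At 360°/29.530 d per day, 77.3° corresponds to 6.34 days.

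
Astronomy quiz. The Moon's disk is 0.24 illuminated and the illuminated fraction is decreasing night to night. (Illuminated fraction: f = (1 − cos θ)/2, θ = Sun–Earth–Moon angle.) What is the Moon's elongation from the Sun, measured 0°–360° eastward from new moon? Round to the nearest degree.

301°

Invert f = (1 − cos θ)/2 to get cos θ = 1 − 2(0.24) = 0.520, hence θ₀ = arccos 0.520 = 58.7°.
Since the Moon is past full (waning), take the reflex angle: θ = 360° − 58.7° = 301.3°.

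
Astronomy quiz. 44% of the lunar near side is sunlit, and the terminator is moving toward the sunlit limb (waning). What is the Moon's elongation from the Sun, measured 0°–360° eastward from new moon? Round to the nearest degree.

From f = (1 − cos θ)/2: cos θ = 1 − 2×0.44 = 0.120; arccos → 83.1°.
Since the Moon is past full (waning), take the reflex angle: θ = 360° − 83.1° = 276.9°.

277°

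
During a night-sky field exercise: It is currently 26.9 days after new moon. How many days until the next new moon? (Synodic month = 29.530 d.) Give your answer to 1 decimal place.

2.6 days

One full lunation from the last new moon is 29.530 d; remaining = 29.530 − 26.9 = 2.630 d.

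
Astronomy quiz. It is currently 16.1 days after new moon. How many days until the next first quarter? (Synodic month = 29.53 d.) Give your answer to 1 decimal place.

First quarter is 0.25 of the way through the cycle: age 0.25 × 29.53 = 7.383 d.
Already past this cycle's first quarter; the next is at 7.383 + 29.53 = 36.913 d, so 36.913 − 16.1 = 20.812 days.

20.8 days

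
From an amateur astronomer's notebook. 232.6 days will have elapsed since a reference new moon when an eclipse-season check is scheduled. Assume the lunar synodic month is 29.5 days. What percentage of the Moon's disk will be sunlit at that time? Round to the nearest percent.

13%

232.6 d spans 7 complete synodic months (7 × 29.5 = 206.50 d) plus 26.10 d.
The Moon has covered 26.10/29.5 of its cycle, so θ ≈ 360° × 26.10/29.5 = 318.5°.
With cos θ = 0.749, the lit fraction is (1 − 0.749)/2 ≈ 0.125, so 13%.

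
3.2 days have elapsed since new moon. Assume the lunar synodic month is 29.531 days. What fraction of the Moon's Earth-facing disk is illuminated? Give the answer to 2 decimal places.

Phase angle: θ = 360°·(3.2 d)/(29.531 d) = 39.0°.
Illuminated fraction = (1 − cos 39.0°)/2 = (1 − 0.777)/2 ≈ 0.111.

0.11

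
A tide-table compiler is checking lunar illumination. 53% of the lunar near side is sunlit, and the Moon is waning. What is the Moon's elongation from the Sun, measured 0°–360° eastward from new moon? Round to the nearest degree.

From f = (1 − cos θ)/2: cos θ = 1 − 2×0.53 = -0.060; arccos → 93.4°.
Waning ⇒ past full, so θ = 360° − 93.4° = 266.6°.

267°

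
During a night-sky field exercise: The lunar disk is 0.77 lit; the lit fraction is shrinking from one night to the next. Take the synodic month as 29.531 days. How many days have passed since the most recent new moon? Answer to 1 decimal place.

From f = (1 − cos θ)/2: cos θ = 1 − 2×0.77 = -0.540; arccos → 122.7°.
A waning Moon lies in 180°–360°, so θ = 360° − 122.7° = 237.3°.
At 360°/29.531 d per day, 237.3° corresponds to 19.47 days.

19.5 days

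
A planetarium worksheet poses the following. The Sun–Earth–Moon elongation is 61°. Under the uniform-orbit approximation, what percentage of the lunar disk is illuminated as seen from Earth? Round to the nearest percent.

26%

Half-versine of 61°: (1 − 0.485)/2 = 0.258, i.e. 26%.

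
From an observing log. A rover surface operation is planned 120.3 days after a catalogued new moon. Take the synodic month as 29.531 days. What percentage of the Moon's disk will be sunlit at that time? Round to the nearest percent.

5%

120.3 d spans 4 complete synodic months (4 × 29.531 = 118.12 d) plus 2.18 d.
Elongation θ = 360° × 2.18/29.531 ≈ 26.5°.
cos 26.5° = 0.895, so f = (1 − 0.895)/2 = 0.053, so 5%.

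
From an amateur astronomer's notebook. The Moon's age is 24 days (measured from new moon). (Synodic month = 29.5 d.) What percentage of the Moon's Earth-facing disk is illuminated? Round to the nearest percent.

Phase angle: θ = 360°·(24 d)/(29.5 d) = 292.9°.
With cos θ = 0.389, the lit fraction is (1 − 0.389)/2 ≈ 0.306, so 31%.

31%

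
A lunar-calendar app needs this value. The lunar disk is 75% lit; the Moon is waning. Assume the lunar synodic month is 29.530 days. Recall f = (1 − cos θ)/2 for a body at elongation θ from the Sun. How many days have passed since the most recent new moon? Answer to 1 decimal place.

From f = (1 − cos θ)/2: cos θ = 1 − 2×0.75 = -0.500; arccos → 120.0°.
Since the Moon is past full (waning), take the reflex angle: θ = 360° − 120.0° = 240.0°.
At 360°/29.530 d per day, 240.0° corresponds to 19.69 days.

19.7 days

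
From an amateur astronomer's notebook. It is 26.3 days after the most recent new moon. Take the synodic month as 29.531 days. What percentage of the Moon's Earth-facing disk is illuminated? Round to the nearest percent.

The Moon has covered 26.3/29.531 of its cycle, so θ ≈ 360° × 26.3/29.531 = 320.6°.
cos 320.6° = 0.773, so f = (1 − 0.773)/2 = 0.114, so 11%.

11%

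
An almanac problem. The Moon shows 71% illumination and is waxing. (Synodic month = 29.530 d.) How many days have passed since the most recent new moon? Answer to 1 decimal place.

Invert f = (1 − cos θ)/2 to get cos θ = 1 − 2(0.71) = -0.420, hence θ₀ = arccos -0.420 = 114.8°.
Before full moon the principal value applies: θ = 114.8°.
That fraction of the synodic month is 114.8/360 × 29.530 d ≈ 9.42 d.

9.4 days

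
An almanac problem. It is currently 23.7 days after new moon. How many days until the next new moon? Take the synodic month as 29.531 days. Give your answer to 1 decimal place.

5.8 days

The next new moon completes the synodic month: 29.531 − 23.7 = 5.831 days.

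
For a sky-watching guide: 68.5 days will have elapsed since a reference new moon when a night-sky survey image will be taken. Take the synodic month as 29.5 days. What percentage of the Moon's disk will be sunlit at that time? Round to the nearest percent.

72%

68.5/29.5 = 2.322 lunations, so 2 complete cycles and 9.50 d into the next.
Elongation θ = 360° × 9.50/29.5 ≈ 115.9°.
Illuminated fraction = (1 − cos 115.9°)/2 = (1 − (-0.437))/2 ≈ 0.719, so 72%.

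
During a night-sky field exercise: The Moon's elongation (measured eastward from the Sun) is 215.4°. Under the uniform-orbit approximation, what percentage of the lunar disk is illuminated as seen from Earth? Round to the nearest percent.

91%

cos 215.4° = (-0.815), so f = (1 − (-0.815))/2 = 0.908, i.e. 91%.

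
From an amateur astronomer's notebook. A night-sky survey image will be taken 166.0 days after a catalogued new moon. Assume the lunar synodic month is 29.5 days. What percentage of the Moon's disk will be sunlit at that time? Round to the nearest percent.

166.0/29.5 = 5.627 lunations, so 5 complete cycles and 18.50 d into the next.
Elongation θ = 360° × 18.50/29.5 ≈ 225.8°.
Illuminated fraction = (1 − cos 225.8°)/2 = (1 − (-0.698))/2 ≈ 0.849, so 85%.

85%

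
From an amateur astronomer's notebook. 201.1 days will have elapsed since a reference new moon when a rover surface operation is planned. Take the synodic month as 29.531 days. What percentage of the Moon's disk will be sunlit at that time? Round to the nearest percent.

32%

Reduce mod P: 201.1 − 6×29.531 = 23.91 d into the current lunation.
Elongation θ = 360° × 23.91/29.531 ≈ 291.5°.
With cos θ = 0.367, the lit fraction is (1 − 0.367)/2 ≈ 0.317, so 32%.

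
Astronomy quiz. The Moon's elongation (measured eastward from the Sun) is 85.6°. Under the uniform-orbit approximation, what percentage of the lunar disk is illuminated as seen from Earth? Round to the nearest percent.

46%

cos 85.6° = 0.077, so f = (1 − 0.077)/2 = 0.462, i.e. 46%.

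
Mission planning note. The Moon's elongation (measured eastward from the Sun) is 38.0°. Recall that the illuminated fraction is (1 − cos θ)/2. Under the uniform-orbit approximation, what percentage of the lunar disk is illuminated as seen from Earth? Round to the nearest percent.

cos 38.0° = 0.788, so f = (1 − 0.788)/2 = 0.106, i.e. 11%.

11%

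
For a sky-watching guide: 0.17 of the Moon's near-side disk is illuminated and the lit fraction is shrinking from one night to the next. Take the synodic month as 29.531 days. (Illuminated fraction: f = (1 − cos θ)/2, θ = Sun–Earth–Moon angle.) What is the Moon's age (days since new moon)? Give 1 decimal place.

Invert f = (1 − cos θ)/2 to get cos θ = 1 − 2(0.17) = 0.660, hence θ₀ = arccos 0.660 = 48.7°.
Since the Moon is past full (waning), take the reflex angle: θ = 360° − 48.7° = 311.3°.
At 360°/29.531 d per day, 311.3° corresponds to 25.54 days.

25.5 days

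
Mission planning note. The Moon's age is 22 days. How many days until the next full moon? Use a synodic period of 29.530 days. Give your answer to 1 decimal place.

22.3 days

Full moon occurs at elongation 180°, i.e. at age 29.530 × 180/360 = 14.765 d.
Already past this cycle's full moon; the next is at 14.765 + 29.530 = 44.295 d, so 44.295 − 22 = 22.295 days.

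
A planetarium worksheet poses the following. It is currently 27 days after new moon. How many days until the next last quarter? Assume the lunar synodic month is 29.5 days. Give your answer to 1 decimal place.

Last quarter is 0.75 of the way through the cycle: age 0.75 × 29.5 = 22.125 d.
Already past this cycle's last quarter; the next is at 22.125 + 29.5 = 51.625 d, so 51.625 − 27 = 24.625 days.

24.6 days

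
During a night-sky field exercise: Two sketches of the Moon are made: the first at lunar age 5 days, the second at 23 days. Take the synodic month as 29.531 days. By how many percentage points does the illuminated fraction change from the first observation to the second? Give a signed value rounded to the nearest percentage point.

+15 percentage points

First observation: θ = 360°·5/29.531 = 61.0°, so f = 0.257.
Second observation: θ = 280.4°, f = 0.410.
Δf = 0.410 − 0.257 = +0.153, i.e. +15 pp.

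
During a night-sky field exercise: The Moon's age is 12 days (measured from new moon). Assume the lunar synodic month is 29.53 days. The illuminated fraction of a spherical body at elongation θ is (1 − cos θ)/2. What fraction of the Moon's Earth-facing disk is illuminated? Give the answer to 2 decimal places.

0.92

Phase angle: θ = 360°·(12 d)/(29.53 d) = 146.3°.
Illuminated fraction = (1 − cos 146.3°)/2 = (1 − (-0.832))/2 ≈ 0.916.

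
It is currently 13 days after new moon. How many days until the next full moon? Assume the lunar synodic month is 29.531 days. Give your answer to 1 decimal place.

Full moon is 0.5 of the way through the cycle: age 0.5 × 29.531 = 14.765 d.
That is 14.765 − 13 = 1.765 days ahead.

1.8 days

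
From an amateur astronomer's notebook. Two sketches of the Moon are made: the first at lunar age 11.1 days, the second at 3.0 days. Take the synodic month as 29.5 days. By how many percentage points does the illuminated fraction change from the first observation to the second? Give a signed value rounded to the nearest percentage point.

-76 percentage points

θ₁ = 360° × 11.1/29.5 = 135.5°, f₁ = (1 − cos θ₁)/2 = 0.856.
θ₂ = 360° × 3.0/29.5 = 36.6°, f₂ = (1 − cos θ₂)/2 = 0.099.
Change = f₂ − f₁ = -0.758 → -76 percentage points.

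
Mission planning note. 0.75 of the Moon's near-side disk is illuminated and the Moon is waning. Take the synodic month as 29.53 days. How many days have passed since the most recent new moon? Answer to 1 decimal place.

19.7 days

Invert f = (1 − cos θ)/2 to get cos θ = 1 − 2(0.75) = -0.500, hence θ₀ = arccos -0.500 = 120.0°.
A waning Moon lies in 180°–360°, so θ = 360° − 120.0° = 240.0°.
Age = 29.53 × 240.0°/360° ≈ 19.69 days.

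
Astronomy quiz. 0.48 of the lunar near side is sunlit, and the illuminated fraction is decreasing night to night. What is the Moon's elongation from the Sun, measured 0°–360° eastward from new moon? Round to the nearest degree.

Invert f = (1 − cos θ)/2 to get cos θ = 1 − 2(0.48) = 0.040, hence θ₀ = arccos 0.040 = 87.7°.
Since the Moon is past full (waning), take the reflex angle: θ = 360° − 87.7° = 272.3°.

272°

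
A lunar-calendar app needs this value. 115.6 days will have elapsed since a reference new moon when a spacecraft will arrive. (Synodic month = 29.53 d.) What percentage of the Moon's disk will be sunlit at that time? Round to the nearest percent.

7%

Reduce mod P: 115.6 − 3×29.53 = 27.01 d into the current lunation.
Phase angle: θ = 360°·(27.01 d)/(29.53 d) = 329.3°.
Illuminated fraction = (1 − cos 329.3°)/2 = (1 − 0.860)/2 ≈ 0.070, so 7%.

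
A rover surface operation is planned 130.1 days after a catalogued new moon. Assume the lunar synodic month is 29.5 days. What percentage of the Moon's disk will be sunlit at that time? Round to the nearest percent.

92%

130.1/29.5 = 4.410 lunations, so 4 complete cycles and 12.10 d into the next.
The Moon has covered 12.10/29.5 of its cycle, so θ ≈ 360° × 12.10/29.5 = 147.7°.
cos 147.7° = (-0.845), so f = (1 − (-0.845))/2 = 0.922, so 92%.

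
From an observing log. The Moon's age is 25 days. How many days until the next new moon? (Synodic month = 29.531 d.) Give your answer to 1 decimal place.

One full lunation from the last new moon is 29.531 d; remaining = 29.531 − 25 = 4.531 d.

4.5 days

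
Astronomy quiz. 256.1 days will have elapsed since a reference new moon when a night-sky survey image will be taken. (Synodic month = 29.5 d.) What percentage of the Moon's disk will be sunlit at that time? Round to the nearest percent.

71%

Reduce mod P: 256.1 − 8×29.5 = 20.10 d into the current lunation.
Phase angle: θ = 360°·(20.10 d)/(29.5 d) = 245.3°.
Illuminated fraction = (1 − cos 245.3°)/2 = (1 − (-0.418))/2 ≈ 0.709, so 71%.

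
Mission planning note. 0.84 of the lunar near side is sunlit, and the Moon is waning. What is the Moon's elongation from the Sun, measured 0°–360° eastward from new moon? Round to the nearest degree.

227°

From f = (1 − cos θ)/2: cos θ = 1 − 2×0.84 = -0.680; arccos → 132.8°.
Waning ⇒ past full, so θ = 360° − 132.8° = 227.2°.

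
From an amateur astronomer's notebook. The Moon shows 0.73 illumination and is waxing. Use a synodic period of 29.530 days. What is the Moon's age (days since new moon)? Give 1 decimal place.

9.6 days

Invert f = (1 − cos θ)/2 to get cos θ = 1 − 2(0.73) = -0.460, hence θ₀ = arccos -0.460 = 117.4°.
Before full moon the principal value applies: θ = 117.4°.
Age = 29.530 × 117.4°/360° ≈ 9.63 days.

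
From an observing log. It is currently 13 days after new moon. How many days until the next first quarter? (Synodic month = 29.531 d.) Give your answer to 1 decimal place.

First quarter is 0.25 of the way through the cycle: age 0.25 × 29.531 = 7.383 d.
This lunation's first quarter (7.383 d) has passed, so add one period: 36.914 − 13 = 23.914 days.

23.9 days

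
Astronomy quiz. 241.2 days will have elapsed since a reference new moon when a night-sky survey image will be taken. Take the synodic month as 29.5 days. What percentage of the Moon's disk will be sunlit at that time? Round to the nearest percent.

28%

Reduce mod P: 241.2 − 8×29.5 = 5.20 d into the current lunation.
Phase angle: θ = 360°·(5.20 d)/(29.5 d) = 63.5°.
With cos θ = 0.447, the lit fraction is (1 − 0.447)/2 ≈ 0.277, so 28%.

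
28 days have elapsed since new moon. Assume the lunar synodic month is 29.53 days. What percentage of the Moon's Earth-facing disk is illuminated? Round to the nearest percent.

The Moon has covered 28/29.53 of its cycle, so θ ≈ 360° × 28/29.53 = 341.3°.
cos 341.3° = 0.947, so f = (1 − 0.947)/2 = 0.026, so 3%.

3%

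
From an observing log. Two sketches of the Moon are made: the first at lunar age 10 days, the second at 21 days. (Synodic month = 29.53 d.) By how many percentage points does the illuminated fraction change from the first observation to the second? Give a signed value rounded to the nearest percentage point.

-14 percentage points

θ₁ = 360° × 10/29.53 = 121.9°, f₁ = (1 − cos θ₁)/2 = 0.764.
θ₂ = 360° × 21/29.53 = 256.0°, f₂ = (1 − cos θ₂)/2 = 0.621.
Change = f₂ − f₁ = -0.143 → -14 percentage points.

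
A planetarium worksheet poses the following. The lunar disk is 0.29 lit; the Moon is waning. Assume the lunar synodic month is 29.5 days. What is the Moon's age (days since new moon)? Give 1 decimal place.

From f = (1 − cos θ)/2: cos θ = 1 − 2×0.29 = 0.420; arccos → 65.2°.
Since the Moon is past full (waning), take the reflex angle: θ = 360° − 65.2° = 294.8°.
That fraction of the synodic month is 294.8/360 × 29.5 d ≈ 24.16 d.

24.2 days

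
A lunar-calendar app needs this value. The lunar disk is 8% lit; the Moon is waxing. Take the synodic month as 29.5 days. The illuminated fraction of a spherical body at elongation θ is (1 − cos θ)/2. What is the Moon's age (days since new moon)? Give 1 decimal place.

cos θ = 1 − 2f = 0.840, giving a principal value of 32.9°.
The Moon is waxing (0°–180°), so θ = 32.9° directly.
That fraction of the synodic month is 32.9/360 × 29.5 d ≈ 2.69 d.

2.7 days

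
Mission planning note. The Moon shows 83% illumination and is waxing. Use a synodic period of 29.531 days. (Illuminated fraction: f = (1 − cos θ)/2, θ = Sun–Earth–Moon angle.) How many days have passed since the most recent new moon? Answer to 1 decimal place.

From f = (1 − cos θ)/2: cos θ = 1 − 2×0.83 = -0.660; arccos → 131.3°.
The Moon is waxing (0°–180°), so θ = 131.3° directly.
That fraction of the synodic month is 131.3/360 × 29.531 d ≈ 10.77 d.

10.8 days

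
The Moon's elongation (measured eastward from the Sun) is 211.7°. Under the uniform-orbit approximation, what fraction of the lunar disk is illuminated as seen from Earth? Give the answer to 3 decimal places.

0.925

Half-versine of 211.7°: (1 − (-0.851))/2 = 0.925.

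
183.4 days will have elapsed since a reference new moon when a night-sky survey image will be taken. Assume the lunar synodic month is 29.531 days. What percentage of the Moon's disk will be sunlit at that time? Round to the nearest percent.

183.4 d spans 6 complete synodic months (6 × 29.531 = 177.19 d) plus 6.21 d.
The Moon has covered 6.21/29.531 of its cycle, so θ ≈ 360° × 6.21/29.531 = 75.8°.
With cos θ = 0.246, the lit fraction is (1 − 0.246)/2 ≈ 0.377, so 38%.

38%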